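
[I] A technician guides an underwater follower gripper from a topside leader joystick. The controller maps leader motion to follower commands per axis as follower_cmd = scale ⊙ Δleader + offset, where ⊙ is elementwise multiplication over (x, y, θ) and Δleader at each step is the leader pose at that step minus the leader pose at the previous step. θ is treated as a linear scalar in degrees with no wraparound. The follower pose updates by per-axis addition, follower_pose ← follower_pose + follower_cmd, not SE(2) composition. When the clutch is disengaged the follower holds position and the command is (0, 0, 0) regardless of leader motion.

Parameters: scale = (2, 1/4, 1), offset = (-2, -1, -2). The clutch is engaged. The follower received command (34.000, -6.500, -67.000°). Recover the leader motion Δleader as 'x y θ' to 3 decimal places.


axis x: (34.000 − -2) / (2) = 18.000
axis y: (-6.500 − -1) / (1/4) = -22.000
axis θ: (-67.000 − -2) / (1) = -65.000

18.000 -22.000 -65.000


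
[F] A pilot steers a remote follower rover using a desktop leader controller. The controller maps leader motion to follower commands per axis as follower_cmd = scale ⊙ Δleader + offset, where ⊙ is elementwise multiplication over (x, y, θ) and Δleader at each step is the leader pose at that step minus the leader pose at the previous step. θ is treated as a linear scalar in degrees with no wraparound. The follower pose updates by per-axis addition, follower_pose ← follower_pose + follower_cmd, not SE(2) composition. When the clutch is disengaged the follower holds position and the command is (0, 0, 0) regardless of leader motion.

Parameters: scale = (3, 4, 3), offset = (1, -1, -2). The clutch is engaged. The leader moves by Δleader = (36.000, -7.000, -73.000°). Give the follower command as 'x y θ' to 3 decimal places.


109.000 -29.000 -221.000

axis x: 3·36.000 + 1 = 109.000
axis y: 4·-7.000 + -1 = -29.000
axis θ: 3·-73.000 + -2 = -221.000


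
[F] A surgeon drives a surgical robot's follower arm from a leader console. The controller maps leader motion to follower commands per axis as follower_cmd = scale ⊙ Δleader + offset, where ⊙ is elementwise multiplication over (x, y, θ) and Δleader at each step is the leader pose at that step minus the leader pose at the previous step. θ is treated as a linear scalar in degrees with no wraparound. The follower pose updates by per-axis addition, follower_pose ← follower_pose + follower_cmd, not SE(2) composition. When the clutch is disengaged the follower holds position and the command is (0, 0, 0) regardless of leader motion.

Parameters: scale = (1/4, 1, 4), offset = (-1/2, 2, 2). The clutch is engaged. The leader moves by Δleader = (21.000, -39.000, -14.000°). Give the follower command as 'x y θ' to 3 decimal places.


4.750 -37.000 -54.000

axis x: 1/4·21.000 + -1/2 = 4.750
axis y: 1·-39.000 + 2 = -37.000
axis θ: 4·-14.000 + 2 = -54.000


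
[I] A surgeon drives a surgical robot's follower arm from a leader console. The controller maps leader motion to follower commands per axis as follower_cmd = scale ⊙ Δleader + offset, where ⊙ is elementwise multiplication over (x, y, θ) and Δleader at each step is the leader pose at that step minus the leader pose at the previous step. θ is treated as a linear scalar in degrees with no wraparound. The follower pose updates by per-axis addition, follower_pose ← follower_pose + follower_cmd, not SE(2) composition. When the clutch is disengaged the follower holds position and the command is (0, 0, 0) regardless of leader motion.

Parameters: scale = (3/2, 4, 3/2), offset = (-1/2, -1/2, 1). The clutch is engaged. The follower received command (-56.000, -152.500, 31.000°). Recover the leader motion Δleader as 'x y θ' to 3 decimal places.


-37.000 -38.000 20.000

axis x: (-56.000 − -1/2) / (3/2) = -37.000
axis y: (-152.500 − -1/2) / (4) = -38.000
axis θ: (31.000 − 1) / (3/2) = 20.000


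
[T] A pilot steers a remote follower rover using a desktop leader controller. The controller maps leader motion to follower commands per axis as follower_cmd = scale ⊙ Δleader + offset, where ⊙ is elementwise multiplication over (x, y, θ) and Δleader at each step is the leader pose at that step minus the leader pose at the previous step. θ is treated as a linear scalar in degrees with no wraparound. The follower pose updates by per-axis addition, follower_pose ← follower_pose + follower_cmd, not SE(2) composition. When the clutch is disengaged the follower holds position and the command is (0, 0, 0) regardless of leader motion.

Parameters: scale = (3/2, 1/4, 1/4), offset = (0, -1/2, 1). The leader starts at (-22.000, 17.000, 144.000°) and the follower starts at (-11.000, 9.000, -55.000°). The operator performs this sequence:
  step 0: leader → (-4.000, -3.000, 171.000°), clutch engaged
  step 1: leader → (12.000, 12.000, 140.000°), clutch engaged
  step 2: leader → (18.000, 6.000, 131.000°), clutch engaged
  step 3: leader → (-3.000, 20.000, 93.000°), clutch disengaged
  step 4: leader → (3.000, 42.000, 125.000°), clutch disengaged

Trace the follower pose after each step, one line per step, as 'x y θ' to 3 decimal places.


16.000 3.500 -47.250
40.000 6.750 -54.000
49.000 4.750 -55.250
49.000 4.750 -55.250
49.000 4.750 -55.250

step 0: Δleader=(18.000, -20.000, 27.000°), engaged; cmd=(27.000, -5.500, 7.750°) → follower=(16.000, 3.500, -47.250°)
step 1: Δleader=(16.000, 15.000, -31.000°), engaged; cmd=(24.000, 3.250, -6.750°) → follower=(40.000, 6.750, -54.000°)
step 2: Δleader=(6.000, -6.000, -9.000°), engaged; cmd=(9.000, -2.000, -1.250°) → follower=(49.000, 4.750, -55.250°)
step 3: Δleader=(-21.000, 14.000, -38.000°), disengaged; cmd=(0,0,0) → follower holds at (49.000, 4.750, -55.250°)
step 4: Δleader=(6.000, 22.000, 32.000°), disengaged; cmd=(0,0,0) → follower holds at (49.000, 4.750, -55.250°)


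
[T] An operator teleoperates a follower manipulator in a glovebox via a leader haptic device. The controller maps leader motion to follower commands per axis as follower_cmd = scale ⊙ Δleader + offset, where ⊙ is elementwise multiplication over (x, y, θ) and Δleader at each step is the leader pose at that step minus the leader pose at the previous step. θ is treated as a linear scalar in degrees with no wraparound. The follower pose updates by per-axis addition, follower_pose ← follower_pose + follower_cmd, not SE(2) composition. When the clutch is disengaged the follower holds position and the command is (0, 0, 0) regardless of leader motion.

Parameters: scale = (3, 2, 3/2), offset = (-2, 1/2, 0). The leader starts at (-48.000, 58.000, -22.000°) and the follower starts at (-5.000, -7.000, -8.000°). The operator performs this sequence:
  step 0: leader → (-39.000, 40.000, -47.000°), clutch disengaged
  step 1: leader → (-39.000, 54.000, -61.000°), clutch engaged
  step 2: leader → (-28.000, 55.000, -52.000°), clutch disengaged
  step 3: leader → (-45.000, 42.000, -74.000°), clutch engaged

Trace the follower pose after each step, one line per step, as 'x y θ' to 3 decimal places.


step 0: Δleader=(9.000, -18.000, -25.000°), disengaged; cmd=(0,0,0) → follower holds at (-5.000, -7.000, -8.000°)
step 1: Δleader=(0.000, 14.000, -14.000°), engaged; cmd=(-2.000, 28.500, -21.000°) → follower=(-7.000, 21.500, -29.000°)
step 2: Δleader=(11.000, 1.000, 9.000°), disengaged; cmd=(0,0,0) → follower holds at (-7.000, 21.500, -29.000°)
step 3: Δleader=(-17.000, -13.000, -22.000°), engaged; cmd=(-53.000, -25.500, -33.000°) → follower=(-60.000, -4.000, -62.000°)

-5.000 -7.000 -8.000
-7.000 21.500 -29.000
-7.000 21.500 -29.000
-60.000 -4.000 -62.000


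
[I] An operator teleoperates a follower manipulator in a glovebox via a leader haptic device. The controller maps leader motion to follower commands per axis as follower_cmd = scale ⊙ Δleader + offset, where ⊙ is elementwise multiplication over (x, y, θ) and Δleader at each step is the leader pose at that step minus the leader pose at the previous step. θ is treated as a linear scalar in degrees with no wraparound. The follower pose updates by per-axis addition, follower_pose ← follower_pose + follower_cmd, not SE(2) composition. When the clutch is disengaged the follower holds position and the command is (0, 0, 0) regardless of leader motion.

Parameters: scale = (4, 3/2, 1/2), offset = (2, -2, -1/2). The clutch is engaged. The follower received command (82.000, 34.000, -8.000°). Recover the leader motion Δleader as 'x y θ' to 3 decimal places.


axis x: (82.000 − 2) / (4) = 20.000
axis y: (34.000 − -2) / (3/2) = 24.000
axis θ: (-8.000 − -1/2) / (1/2) = -15.000

20.000 24.000 -15.000


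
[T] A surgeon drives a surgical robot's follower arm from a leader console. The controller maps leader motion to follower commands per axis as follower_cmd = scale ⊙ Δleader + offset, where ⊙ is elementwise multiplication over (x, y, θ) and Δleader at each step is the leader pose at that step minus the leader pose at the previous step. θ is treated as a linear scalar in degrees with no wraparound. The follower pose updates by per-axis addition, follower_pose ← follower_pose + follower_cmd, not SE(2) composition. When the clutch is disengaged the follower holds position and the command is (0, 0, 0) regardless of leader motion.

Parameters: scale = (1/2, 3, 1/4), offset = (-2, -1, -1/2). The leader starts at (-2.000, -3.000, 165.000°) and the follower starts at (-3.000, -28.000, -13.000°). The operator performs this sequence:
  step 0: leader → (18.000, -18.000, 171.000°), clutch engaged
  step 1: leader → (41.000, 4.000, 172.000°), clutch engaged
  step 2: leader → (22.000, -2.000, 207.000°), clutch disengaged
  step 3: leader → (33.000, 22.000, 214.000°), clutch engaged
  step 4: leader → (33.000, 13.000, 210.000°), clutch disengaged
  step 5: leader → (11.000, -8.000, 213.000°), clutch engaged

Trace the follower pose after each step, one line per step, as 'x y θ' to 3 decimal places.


5.000 -74.000 -12.000
14.500 -9.000 -12.250
14.500 -9.000 -12.250
18.000 62.000 -11.000
18.000 62.000 -11.000
5.000 -2.000 -10.750

step 0: Δleader=(20.000, -15.000, 6.000°), engaged; cmd=(8.000, -46.000, 1.000°) → follower=(5.000, -74.000, -12.000°)
step 1: Δleader=(23.000, 22.000, 1.000°), engaged; cmd=(9.500, 65.000, -0.250°) → follower=(14.500, -9.000, -12.250°)
step 2: Δleader=(-19.000, -6.000, 35.000°), disengaged; cmd=(0,0,0) → follower holds at (14.500, -9.000, -12.250°)
step 3: Δleader=(11.000, 24.000, 7.000°), engaged; cmd=(3.500, 71.000, 1.250°) → follower=(18.000, 62.000, -11.000°)
step 4: Δleader=(0.000, -9.000, -4.000°), disengaged; cmd=(0,0,0) → follower holds at (18.000, 62.000, -11.000°)
step 5: Δleader=(-22.000, -21.000, 3.000°), engaged; cmd=(-13.000, -64.000, 0.250°) → follower=(5.000, -2.000, -10.750°)


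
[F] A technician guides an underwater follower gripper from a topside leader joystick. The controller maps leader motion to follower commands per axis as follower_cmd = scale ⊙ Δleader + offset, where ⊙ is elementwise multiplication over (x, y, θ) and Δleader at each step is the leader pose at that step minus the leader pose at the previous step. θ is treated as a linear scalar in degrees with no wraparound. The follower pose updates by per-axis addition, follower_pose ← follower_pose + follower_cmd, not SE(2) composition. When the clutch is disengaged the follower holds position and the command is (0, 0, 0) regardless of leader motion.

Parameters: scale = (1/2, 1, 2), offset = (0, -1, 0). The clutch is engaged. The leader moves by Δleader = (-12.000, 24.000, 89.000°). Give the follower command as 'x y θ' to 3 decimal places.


-6.000 23.000 178.000

axis x: 1/2·-12.000 + 0 = -6.000
axis y: 1·24.000 + -1 = 23.000
axis θ: 2·89.000 + 0 = 178.000


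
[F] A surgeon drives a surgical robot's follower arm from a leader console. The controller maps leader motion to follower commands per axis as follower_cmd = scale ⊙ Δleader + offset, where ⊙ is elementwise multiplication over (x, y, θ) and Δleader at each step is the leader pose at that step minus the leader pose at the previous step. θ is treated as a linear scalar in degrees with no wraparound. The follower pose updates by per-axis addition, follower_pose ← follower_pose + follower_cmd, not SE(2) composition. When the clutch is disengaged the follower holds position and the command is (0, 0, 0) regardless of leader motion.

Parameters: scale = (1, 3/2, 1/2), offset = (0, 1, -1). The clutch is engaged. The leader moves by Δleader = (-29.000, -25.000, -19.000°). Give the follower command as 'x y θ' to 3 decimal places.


-29.000 -36.500 -10.500

axis x: 1·-29.000 + 0 = -29.000
axis y: 3/2·-25.000 + 1 = -36.500
axis θ: 1/2·-19.000 + -1 = -10.500


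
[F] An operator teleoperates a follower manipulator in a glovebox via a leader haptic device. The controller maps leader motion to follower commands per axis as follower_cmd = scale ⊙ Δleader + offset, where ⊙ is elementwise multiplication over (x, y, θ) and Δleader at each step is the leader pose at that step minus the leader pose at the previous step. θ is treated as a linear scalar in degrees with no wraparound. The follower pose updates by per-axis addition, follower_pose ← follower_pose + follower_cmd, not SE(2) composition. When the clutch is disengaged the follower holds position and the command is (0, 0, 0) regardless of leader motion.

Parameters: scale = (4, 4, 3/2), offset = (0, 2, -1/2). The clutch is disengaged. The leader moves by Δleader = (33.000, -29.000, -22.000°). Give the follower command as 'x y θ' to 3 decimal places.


clutch disengaged → follower holds; cmd = (0, 0, 0)

0.000 0.000 0.000


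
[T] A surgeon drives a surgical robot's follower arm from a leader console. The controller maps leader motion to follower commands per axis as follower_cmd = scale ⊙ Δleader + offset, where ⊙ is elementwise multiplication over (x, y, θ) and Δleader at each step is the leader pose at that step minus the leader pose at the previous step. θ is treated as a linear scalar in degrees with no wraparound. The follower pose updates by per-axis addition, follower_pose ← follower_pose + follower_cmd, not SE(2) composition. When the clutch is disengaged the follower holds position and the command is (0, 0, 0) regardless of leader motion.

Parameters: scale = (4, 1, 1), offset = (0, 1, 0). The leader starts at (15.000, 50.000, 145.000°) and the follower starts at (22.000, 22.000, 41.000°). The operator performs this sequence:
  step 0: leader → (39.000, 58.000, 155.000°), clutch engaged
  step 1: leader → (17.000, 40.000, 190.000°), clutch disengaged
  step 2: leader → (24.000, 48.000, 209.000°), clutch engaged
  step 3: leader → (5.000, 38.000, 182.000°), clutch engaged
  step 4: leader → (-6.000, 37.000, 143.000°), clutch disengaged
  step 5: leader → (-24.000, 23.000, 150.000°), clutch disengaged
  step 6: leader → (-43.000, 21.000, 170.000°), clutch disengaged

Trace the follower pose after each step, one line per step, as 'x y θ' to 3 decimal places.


118.000 31.000 51.000
118.000 31.000 51.000
146.000 40.000 70.000
70.000 31.000 43.000
70.000 31.000 43.000
70.000 31.000 43.000
70.000 31.000 43.000

step 0: Δleader=(24.000, 8.000, 10.000°), engaged; cmd=(96.000, 9.000, 10.000°) → follower=(118.000, 31.000, 51.000°)
step 1: Δleader=(-22.000, -18.000, 35.000°), disengaged; cmd=(0,0,0) → follower holds at (118.000, 31.000, 51.000°)
step 2: Δleader=(7.000, 8.000, 19.000°), engaged; cmd=(28.000, 9.000, 19.000°) → follower=(146.000, 40.000, 70.000°)
step 3: Δleader=(-19.000, -10.000, -27.000°), engaged; cmd=(-76.000, -9.000, -27.000°) → follower=(70.000, 31.000, 43.000°)
step 4: Δleader=(-11.000, -1.000, -39.000°), disengaged; cmd=(0,0,0) → follower holds at (70.000, 31.000, 43.000°)
step 5: Δleader=(-18.000, -14.000, 7.000°), disengaged; cmd=(0,0,0) → follower holds at (70.000, 31.000, 43.000°)
step 6: Δleader=(-19.000, -2.000, 20.000°), disengaged; cmd=(0,0,0) → follower holds at (70.000, 31.000, 43.000°)


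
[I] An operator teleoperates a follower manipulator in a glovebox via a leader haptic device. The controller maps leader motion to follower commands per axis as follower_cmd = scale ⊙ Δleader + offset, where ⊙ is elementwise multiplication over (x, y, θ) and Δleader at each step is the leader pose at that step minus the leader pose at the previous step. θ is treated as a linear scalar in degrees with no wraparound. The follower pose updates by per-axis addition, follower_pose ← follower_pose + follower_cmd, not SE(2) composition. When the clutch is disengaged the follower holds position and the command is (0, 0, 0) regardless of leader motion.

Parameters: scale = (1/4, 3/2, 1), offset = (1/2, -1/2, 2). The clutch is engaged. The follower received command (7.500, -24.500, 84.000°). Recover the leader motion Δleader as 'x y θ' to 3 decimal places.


28.000 -16.000 82.000

axis x: (7.500 − 1/2) / (1/4) = 28.000
axis y: (-24.500 − -1/2) / (3/2) = -16.000
axis θ: (84.000 − 2) / (1) = 82.000


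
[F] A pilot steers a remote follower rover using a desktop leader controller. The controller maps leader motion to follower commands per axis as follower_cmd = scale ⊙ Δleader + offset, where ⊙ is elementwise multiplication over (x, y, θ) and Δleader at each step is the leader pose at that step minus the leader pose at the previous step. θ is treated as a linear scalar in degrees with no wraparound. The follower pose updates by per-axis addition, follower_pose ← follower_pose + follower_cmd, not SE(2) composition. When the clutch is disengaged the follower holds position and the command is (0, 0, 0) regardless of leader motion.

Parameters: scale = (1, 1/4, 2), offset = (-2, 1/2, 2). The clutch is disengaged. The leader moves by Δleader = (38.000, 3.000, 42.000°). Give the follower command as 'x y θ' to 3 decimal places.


clutch disengaged → follower holds; cmd = (0, 0, 0)

0.000 0.000 0.000


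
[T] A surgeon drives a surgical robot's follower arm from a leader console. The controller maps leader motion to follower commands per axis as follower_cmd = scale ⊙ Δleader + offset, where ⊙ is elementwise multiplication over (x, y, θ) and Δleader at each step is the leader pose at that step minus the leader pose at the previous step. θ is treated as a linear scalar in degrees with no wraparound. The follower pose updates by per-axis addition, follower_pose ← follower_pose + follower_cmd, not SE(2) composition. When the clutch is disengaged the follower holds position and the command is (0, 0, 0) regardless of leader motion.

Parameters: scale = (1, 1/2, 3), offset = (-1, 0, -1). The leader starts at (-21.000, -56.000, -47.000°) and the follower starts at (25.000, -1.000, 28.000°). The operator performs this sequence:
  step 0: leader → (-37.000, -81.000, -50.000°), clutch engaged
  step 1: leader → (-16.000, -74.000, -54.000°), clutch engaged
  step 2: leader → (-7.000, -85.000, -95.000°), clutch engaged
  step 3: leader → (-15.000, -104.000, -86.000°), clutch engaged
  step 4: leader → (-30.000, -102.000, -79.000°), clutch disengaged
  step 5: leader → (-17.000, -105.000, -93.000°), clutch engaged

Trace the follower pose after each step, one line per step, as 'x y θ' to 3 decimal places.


step 0: Δleader=(-16.000, -25.000, -3.000°), engaged; cmd=(-17.000, -12.500, -10.000°) → follower=(8.000, -13.500, 18.000°)
step 1: Δleader=(21.000, 7.000, -4.000°), engaged; cmd=(20.000, 3.500, -13.000°) → follower=(28.000, -10.000, 5.000°)
step 2: Δleader=(9.000, -11.000, -41.000°), engaged; cmd=(8.000, -5.500, -124.000°) → follower=(36.000, -15.500, -119.000°)
step 3: Δleader=(-8.000, -19.000, 9.000°), engaged; cmd=(-9.000, -9.500, 26.000°) → follower=(27.000, -25.000, -93.000°)
step 4: Δleader=(-15.000, 2.000, 7.000°), disengaged; cmd=(0,0,0) → follower holds at (27.000, -25.000, -93.000°)
step 5: Δleader=(13.000, -3.000, -14.000°), engaged; cmd=(12.000, -1.500, -43.000°) → follower=(39.000, -26.500, -136.000°)

8.000 -13.500 18.000
28.000 -10.000 5.000
36.000 -15.500 -119.000
27.000 -25.000 -93.000
27.000 -25.000 -93.000
39.000 -26.500 -136.000


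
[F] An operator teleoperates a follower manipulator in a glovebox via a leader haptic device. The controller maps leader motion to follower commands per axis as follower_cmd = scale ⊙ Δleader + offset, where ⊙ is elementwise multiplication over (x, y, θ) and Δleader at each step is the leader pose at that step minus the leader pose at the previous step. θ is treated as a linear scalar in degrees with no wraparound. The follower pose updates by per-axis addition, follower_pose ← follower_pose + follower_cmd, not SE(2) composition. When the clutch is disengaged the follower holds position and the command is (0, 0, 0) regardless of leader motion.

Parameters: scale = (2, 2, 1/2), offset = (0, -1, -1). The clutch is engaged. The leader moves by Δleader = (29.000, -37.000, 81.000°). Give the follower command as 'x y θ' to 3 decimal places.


axis x: 2·29.000 + 0 = 58.000
axis y: 2·-37.000 + -1 = -75.000
axis θ: 1/2·81.000 + -1 = 39.500

58.000 -75.000 39.500


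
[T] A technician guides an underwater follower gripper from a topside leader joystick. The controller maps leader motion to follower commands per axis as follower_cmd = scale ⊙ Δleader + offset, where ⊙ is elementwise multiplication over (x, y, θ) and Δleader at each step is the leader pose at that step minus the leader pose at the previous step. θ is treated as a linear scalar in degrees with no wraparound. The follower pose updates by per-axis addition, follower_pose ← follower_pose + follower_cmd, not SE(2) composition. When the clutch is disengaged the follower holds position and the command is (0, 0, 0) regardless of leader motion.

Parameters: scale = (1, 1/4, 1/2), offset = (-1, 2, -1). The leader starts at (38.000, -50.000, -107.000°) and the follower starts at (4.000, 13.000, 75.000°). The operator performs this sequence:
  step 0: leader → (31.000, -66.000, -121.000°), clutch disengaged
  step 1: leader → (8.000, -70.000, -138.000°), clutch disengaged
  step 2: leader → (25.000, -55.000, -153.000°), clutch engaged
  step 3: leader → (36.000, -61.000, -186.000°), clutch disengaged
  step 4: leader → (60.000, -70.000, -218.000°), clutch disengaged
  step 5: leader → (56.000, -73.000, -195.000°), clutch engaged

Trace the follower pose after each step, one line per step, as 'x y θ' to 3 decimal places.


step 0: Δleader=(-7.000, -16.000, -14.000°), disengaged; cmd=(0,0,0) → follower holds at (4.000, 13.000, 75.000°)
step 1: Δleader=(-23.000, -4.000, -17.000°), disengaged; cmd=(0,0,0) → follower holds at (4.000, 13.000, 75.000°)
step 2: Δleader=(17.000, 15.000, -15.000°), engaged; cmd=(16.000, 5.750, -8.500°) → follower=(20.000, 18.750, 66.500°)
step 3: Δleader=(11.000, -6.000, -33.000°), disengaged; cmd=(0,0,0) → follower holds at (20.000, 18.750, 66.500°)
step 4: Δleader=(24.000, -9.000, -32.000°), disengaged; cmd=(0,0,0) → follower holds at (20.000, 18.750, 66.500°)
step 5: Δleader=(-4.000, -3.000, 23.000°), engaged; cmd=(-5.000, 1.250, 10.500°) → follower=(15.000, 20.000, 77.000°)

4.000 13.000 75.000
4.000 13.000 75.000
20.000 18.750 66.500
20.000 18.750 66.500
20.000 18.750 66.500
15.000 20.000 77.000


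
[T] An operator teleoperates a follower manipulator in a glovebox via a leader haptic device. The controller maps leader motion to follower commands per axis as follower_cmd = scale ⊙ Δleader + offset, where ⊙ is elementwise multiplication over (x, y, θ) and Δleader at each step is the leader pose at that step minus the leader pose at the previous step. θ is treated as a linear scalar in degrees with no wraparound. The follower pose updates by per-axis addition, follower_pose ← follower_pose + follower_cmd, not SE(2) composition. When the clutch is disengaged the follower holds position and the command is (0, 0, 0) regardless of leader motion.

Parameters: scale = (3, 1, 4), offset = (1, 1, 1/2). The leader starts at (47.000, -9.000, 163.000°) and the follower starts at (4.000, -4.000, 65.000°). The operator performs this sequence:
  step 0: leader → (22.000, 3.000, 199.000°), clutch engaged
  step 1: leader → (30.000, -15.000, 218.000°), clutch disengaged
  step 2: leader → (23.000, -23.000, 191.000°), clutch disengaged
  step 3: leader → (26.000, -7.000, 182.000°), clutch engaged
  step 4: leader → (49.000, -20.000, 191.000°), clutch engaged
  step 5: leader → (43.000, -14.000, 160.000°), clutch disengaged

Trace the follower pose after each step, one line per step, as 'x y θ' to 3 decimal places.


step 0: Δleader=(-25.000, 12.000, 36.000°), engaged; cmd=(-74.000, 13.000, 144.500°) → follower=(-70.000, 9.000, 209.500°)
step 1: Δleader=(8.000, -18.000, 19.000°), disengaged; cmd=(0,0,0) → follower holds at (-70.000, 9.000, 209.500°)
step 2: Δleader=(-7.000, -8.000, -27.000°), disengaged; cmd=(0,0,0) → follower holds at (-70.000, 9.000, 209.500°)
step 3: Δleader=(3.000, 16.000, -9.000°), engaged; cmd=(10.000, 17.000, -35.500°) → follower=(-60.000, 26.000, 174.000°)
step 4: Δleader=(23.000, -13.000, 9.000°), engaged; cmd=(70.000, -12.000, 36.500°) → follower=(10.000, 14.000, 210.500°)
step 5: Δleader=(-6.000, 6.000, -31.000°), disengaged; cmd=(0,0,0) → follower holds at (10.000, 14.000, 210.500°)

-70.000 9.000 209.500
-70.000 9.000 209.500
-70.000 9.000 209.500
-60.000 26.000 174.000
10.000 14.000 210.500
10.000 14.000 210.500


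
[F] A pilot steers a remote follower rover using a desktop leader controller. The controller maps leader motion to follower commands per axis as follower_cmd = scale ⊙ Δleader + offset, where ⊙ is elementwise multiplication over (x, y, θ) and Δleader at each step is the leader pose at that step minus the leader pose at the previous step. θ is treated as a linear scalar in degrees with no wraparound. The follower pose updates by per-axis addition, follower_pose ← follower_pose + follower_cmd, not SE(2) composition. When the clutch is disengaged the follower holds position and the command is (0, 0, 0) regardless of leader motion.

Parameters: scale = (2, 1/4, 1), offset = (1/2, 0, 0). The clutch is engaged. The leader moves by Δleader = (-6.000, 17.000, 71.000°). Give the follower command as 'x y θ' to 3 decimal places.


axis x: 2·-6.000 + 1/2 = -11.500
axis y: 1/4·17.000 + 0 = 4.250
axis θ: 1·71.000 + 0 = 71.000

-11.500 4.250 71.000


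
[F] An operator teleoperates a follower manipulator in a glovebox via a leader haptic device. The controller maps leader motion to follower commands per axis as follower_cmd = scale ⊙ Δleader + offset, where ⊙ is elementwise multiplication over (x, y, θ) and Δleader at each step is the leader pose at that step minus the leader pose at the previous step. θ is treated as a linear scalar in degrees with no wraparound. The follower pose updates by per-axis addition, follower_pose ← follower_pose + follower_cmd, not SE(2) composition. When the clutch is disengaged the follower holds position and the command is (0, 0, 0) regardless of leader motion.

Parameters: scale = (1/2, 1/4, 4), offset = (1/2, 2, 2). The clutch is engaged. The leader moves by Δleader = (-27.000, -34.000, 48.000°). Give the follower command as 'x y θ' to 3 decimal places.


-13.000 -6.500 194.000

axis x: 1/2·-27.000 + 1/2 = -13.000
axis y: 1/4·-34.000 + 2 = -6.500
axis θ: 4·48.000 + 2 = 194.000


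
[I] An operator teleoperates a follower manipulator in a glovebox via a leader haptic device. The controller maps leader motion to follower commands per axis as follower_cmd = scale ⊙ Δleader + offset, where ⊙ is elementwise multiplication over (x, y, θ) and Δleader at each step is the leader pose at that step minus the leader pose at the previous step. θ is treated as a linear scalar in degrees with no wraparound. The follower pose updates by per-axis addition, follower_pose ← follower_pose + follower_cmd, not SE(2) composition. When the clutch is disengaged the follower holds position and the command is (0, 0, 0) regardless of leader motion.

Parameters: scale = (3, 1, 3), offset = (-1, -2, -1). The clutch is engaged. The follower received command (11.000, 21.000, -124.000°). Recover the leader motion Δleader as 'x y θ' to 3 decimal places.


4.000 23.000 -41.000

axis x: (11.000 − -1) / (3) = 4.000
axis y: (21.000 − -2) / (1) = 23.000
axis θ: (-124.000 − -1) / (3) = -41.000


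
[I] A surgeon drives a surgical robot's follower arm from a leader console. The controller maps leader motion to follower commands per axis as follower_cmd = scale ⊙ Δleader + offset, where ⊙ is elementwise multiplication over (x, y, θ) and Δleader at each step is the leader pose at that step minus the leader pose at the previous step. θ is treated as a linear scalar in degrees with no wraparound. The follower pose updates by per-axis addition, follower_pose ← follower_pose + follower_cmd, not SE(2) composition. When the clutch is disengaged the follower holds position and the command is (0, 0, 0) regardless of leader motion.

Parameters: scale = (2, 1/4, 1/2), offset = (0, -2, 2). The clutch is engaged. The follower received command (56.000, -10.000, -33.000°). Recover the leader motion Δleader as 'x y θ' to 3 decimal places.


axis x: (56.000 − 0) / (2) = 28.000
axis y: (-10.000 − -2) / (1/4) = -32.000
axis θ: (-33.000 − 2) / (1/2) = -70.000

28.000 -32.000 -70.000


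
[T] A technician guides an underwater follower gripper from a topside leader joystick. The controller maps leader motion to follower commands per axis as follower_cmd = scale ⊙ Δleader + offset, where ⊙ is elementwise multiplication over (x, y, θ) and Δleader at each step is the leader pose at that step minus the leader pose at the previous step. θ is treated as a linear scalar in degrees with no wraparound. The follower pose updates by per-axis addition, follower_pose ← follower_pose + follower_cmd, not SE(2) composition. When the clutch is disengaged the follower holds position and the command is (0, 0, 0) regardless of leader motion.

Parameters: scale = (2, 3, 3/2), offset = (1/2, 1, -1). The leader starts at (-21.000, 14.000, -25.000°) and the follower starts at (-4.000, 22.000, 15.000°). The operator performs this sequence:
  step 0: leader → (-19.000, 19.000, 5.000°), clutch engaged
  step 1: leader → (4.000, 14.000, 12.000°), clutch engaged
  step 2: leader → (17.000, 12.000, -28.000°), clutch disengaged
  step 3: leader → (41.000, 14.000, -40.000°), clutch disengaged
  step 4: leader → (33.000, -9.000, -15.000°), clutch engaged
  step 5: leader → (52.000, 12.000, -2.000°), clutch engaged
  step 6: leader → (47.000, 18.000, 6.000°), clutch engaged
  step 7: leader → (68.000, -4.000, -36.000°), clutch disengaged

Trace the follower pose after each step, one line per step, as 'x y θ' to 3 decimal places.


0.500 38.000 59.000
47.000 24.000 68.500
47.000 24.000 68.500
47.000 24.000 68.500
31.500 -44.000 105.000
70.000 20.000 123.500
60.500 39.000 134.500
60.500 39.000 134.500

step 0: Δleader=(2.000, 5.000, 30.000°), engaged; cmd=(4.500, 16.000, 44.000°) → follower=(0.500, 38.000, 59.000°)
step 1: Δleader=(23.000, -5.000, 7.000°), engaged; cmd=(46.500, -14.000, 9.500°) → follower=(47.000, 24.000, 68.500°)
step 2: Δleader=(13.000, -2.000, -40.000°), disengaged; cmd=(0,0,0) → follower holds at (47.000, 24.000, 68.500°)
step 3: Δleader=(24.000, 2.000, -12.000°), disengaged; cmd=(0,0,0) → follower holds at (47.000, 24.000, 68.500°)
step 4: Δleader=(-8.000, -23.000, 25.000°), engaged; cmd=(-15.500, -68.000, 36.500°) → follower=(31.500, -44.000, 105.000°)
step 5: Δleader=(19.000, 21.000, 13.000°), engaged; cmd=(38.500, 64.000, 18.500°) → follower=(70.000, 20.000, 123.500°)
step 6: Δleader=(-5.000, 6.000, 8.000°), engaged; cmd=(-9.500, 19.000, 11.000°) → follower=(60.500, 39.000, 134.500°)
step 7: Δleader=(21.000, -22.000, -42.000°), disengaged; cmd=(0,0,0) → follower holds at (60.500, 39.000, 134.500°)


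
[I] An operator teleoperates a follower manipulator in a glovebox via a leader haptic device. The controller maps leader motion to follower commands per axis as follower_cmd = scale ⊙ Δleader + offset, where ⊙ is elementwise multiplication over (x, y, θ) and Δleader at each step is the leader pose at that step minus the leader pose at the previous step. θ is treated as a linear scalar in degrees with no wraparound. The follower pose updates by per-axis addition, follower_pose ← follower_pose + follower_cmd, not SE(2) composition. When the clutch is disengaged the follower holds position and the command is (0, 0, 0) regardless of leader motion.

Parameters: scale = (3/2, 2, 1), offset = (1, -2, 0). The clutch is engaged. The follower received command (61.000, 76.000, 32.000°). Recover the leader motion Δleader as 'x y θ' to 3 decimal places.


axis x: (61.000 − 1) / (3/2) = 40.000
axis y: (76.000 − -2) / (2) = 39.000
axis θ: (32.000 − 0) / (1) = 32.000

40.000 39.000 32.000


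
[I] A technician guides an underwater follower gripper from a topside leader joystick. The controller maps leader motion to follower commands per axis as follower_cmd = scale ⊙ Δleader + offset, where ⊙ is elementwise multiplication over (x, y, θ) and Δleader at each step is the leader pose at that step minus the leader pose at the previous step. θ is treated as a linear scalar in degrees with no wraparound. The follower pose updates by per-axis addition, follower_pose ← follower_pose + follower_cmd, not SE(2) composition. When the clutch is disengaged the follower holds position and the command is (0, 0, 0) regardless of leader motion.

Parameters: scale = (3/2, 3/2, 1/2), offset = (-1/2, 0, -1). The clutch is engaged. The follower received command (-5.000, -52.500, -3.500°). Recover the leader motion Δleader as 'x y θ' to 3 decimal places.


-3.000 -35.000 -5.000

axis x: (-5.000 − -1/2) / (3/2) = -3.000
axis y: (-52.500 − 0) / (3/2) = -35.000
axis θ: (-3.500 − -1) / (1/2) = -5.000


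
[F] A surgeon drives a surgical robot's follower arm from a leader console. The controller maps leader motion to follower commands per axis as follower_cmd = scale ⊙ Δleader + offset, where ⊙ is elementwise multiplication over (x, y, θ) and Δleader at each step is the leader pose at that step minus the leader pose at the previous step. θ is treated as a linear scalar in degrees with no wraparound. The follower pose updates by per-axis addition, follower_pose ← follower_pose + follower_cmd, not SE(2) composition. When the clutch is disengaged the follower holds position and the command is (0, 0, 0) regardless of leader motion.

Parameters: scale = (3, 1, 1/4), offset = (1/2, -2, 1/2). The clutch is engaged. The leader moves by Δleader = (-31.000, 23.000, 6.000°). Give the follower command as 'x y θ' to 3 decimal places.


axis x: 3·-31.000 + 1/2 = -92.500
axis y: 1·23.000 + -2 = 21.000
axis θ: 1/4·6.000 + 1/2 = 2.000

-92.500 21.000 2.000


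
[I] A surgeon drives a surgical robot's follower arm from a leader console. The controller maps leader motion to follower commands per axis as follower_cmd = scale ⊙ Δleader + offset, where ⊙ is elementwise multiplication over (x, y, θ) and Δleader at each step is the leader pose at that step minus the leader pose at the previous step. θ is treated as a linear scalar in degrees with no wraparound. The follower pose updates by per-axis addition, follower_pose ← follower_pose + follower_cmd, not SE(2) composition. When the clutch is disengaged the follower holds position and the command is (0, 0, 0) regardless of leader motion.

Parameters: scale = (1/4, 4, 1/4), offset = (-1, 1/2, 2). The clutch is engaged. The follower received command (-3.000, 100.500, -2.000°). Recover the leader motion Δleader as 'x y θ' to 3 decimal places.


axis x: (-3.000 − -1) / (1/4) = -8.000
axis y: (100.500 − 1/2) / (4) = 25.000
axis θ: (-2.000 − 2) / (1/4) = -16.000

-8.000 25.000 -16.000


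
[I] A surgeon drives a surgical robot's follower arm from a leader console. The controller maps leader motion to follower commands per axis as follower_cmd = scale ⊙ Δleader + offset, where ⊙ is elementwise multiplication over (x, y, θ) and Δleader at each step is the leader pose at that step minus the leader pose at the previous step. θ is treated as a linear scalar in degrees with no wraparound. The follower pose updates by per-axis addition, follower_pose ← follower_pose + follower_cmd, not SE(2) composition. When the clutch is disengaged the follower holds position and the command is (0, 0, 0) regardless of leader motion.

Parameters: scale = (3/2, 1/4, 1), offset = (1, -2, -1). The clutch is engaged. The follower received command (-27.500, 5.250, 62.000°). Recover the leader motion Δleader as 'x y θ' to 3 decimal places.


-19.000 29.000 63.000

axis x: (-27.500 − 1) / (3/2) = -19.000
axis y: (5.250 − -2) / (1/4) = 29.000
axis θ: (62.000 − -1) / (1) = 63.000


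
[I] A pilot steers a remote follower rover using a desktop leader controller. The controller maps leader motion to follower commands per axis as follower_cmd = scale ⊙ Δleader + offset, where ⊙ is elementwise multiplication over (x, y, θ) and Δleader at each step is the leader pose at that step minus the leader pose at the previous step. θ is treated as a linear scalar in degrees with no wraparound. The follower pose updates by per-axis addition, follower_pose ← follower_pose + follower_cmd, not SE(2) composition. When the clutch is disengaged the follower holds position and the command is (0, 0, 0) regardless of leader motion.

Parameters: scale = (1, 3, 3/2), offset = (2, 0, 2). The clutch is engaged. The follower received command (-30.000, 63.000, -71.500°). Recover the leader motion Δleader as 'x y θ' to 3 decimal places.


axis x: (-30.000 − 2) / (1) = -32.000
axis y: (63.000 − 0) / (3) = 21.000
axis θ: (-71.500 − 2) / (3/2) = -49.000

-32.000 21.000 -49.000


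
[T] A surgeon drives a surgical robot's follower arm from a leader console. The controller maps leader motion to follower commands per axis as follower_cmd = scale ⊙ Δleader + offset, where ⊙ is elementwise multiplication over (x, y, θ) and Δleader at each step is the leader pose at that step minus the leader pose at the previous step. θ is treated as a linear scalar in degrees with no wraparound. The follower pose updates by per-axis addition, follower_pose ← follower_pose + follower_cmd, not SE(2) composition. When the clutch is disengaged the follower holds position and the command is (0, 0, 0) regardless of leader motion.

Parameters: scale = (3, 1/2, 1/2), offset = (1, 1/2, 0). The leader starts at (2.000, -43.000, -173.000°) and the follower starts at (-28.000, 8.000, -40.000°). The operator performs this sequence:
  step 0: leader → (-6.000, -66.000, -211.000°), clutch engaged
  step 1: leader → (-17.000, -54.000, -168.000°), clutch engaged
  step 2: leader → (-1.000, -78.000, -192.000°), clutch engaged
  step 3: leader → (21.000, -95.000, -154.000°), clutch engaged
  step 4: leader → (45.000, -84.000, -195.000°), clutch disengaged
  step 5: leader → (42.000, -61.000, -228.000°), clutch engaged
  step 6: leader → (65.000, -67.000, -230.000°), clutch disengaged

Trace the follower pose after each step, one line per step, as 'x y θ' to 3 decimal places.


-51.000 -3.000 -59.000
-83.000 3.500 -37.500
-34.000 -8.000 -49.500
33.000 -16.000 -30.500
33.000 -16.000 -30.500
25.000 -4.000 -47.000
25.000 -4.000 -47.000

step 0: Δleader=(-8.000, -23.000, -38.000°), engaged; cmd=(-23.000, -11.000, -19.000°) → follower=(-51.000, -3.000, -59.000°)
step 1: Δleader=(-11.000, 12.000, 43.000°), engaged; cmd=(-32.000, 6.500, 21.500°) → follower=(-83.000, 3.500, -37.500°)
step 2: Δleader=(16.000, -24.000, -24.000°), engaged; cmd=(49.000, -11.500, -12.000°) → follower=(-34.000, -8.000, -49.500°)
step 3: Δleader=(22.000, -17.000, 38.000°), engaged; cmd=(67.000, -8.000, 19.000°) → follower=(33.000, -16.000, -30.500°)
step 4: Δleader=(24.000, 11.000, -41.000°), disengaged; cmd=(0,0,0) → follower holds at (33.000, -16.000, -30.500°)
step 5: Δleader=(-3.000, 23.000, -33.000°), engaged; cmd=(-8.000, 12.000, -16.500°) → follower=(25.000, -4.000, -47.000°)
step 6: Δleader=(23.000, -6.000, -2.000°), disengaged; cmd=(0,0,0) → follower holds at (25.000, -4.000, -47.000°)
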